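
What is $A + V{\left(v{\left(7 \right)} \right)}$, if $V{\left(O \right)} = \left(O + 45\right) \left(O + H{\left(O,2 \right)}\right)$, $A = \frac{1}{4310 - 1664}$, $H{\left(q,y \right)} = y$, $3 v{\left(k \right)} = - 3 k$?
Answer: $- \frac{502739}{2646} \approx -190.0$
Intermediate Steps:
$v{\left(k \right)} = - k$ ($v{\left(k \right)} = \frac{\left(-3\right) k}{3} = - k$)
$A = \frac{1}{2646} \approx 0.00037793$
$V{\left(O \right)} = \left(2 + O\right) \left(45 + O\right)$ ($V{\left(O \right)} = \left(O + 45\right) \left(O + 2\right) = \left(45 + O\right) \left(2 + O\right) = \left(2 + O\right) \left(45 + O\right)$)
$A + V{\left(v{\left(7 \right)} \right)} = \frac{1}{2646} + \left(90 + \left(\left(-1\right) 7\right)^{2} + 47 \left(\left(-1\right) 7\right)\right) = \frac{1}{2646} + \left(90 + \left(-7\right)^{2} + 47 \left(-7\right)\right) = \frac{1}{2646} + \left(90 + 49 - 329\right) = \frac{1}{2646} - 190 = - \frac{502739}{2646}$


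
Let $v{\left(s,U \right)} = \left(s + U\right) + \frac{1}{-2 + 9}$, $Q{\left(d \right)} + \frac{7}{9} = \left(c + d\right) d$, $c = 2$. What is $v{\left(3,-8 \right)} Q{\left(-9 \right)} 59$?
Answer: $- \frac{160480}{9} \approx -17831.0$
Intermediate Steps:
$Q{\left(d \right)} = - \frac{7}{9} + d \left(2 + d\right)$ ($Q{\left(d \right)} = - \frac{7}{9} + \left(2 + d\right) d = - \frac{7}{9} + d \left(2 + d\right)$)
$v{\left(s,U \right)} = \frac{1}{7} + U + s$ ($v{\left(s,U \right)} = \left(U + s\right) + \frac{1}{7} = \frac{1}{7} + U + s$)
$v{\left(3,-8 \right)} Q{\left(-9 \right)} 59 = \left(\frac{1}{7} - 8 + 3\right) \left(- \frac{7}{9} + \left(-9\right)^{2} + 2 \left(-9\right)\right) 59 = - \frac{34 \left(- \frac{7}{9} + 81 - 18\right)}{7} \cdot 59 = \left(- \frac{34}{7}\right) \frac{560}{9} \cdot 59 = \left(- \frac{2720}{9}\right) 59 = - \frac{160480}{9}$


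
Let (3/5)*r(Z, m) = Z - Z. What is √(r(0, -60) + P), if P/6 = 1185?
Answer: 3*√790 ≈ 84.321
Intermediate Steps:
r(Z, m) = 0 (r(Z, m) = 5*(Z - Z)/3 = (5/3)*0 = 0)
P = 7110 (P = 6*1185 = 7110)
√(r(0, -60) + P) = √(0 + 7110) = √7110 = 3*√790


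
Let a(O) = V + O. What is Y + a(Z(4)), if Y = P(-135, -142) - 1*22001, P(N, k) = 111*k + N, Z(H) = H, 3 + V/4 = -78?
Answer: -38218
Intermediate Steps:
V = -324 (V = -12 + 4*(-78) = -12 - 312 = -324)
P(N, k) = N + 111*k
a(O) = -324 + O
Y = -37898 (Y = (-135 + 111*(-142)) - 1*22001 = (-135 - 15762) - 22001 = -15897 - 22001 = -37898)
Y + a(Z(4)) = -37898 + (-324 + 4) = -37898 - 320 = -38218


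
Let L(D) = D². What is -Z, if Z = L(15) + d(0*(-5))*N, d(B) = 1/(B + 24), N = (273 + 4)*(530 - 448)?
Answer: -14057/12 ≈ -1171.4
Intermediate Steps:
N = 22714 (N = 277*82 = 22714)
d(B) = 1/(24 + B)
Z = 14057/12 (Z = 15² + 22714/(24 + 0*(-5)) = 225 + 22714/(24 + 0) = 225 + 22714/24 = 225 + (1/24)*22714 = 225 + 11357/12 = 14057/12 ≈ 1171.4)
-Z = -1*14057/12 = -14057/12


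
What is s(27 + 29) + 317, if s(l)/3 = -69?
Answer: 110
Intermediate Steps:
s(l) = -207 (s(l) = 3*(-69) = -207)
s(27 + 29) + 317 = -207 + 317 = 110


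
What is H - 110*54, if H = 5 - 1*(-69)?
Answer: -5866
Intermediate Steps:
H = 74 (H = 5 + 69 = 74)
H - 110*54 = 74 - 110*54 = 74 - 5940 = -5866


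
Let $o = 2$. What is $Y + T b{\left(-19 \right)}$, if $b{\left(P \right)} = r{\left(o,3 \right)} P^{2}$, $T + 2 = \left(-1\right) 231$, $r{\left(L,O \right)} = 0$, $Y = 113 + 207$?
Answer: $320$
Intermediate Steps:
$Y = 320$
$T = -233$ ($T = -2 - 231 = -233$)
$b{\left(P \right)} = 0$ ($b{\left(P \right)} = 0 P^{2} = 0$)
$Y + T b{\left(-19 \right)} = 320 - 0 = 320 + 0 = 320$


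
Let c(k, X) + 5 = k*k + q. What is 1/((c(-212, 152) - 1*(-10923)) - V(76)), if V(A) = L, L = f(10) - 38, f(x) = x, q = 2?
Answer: 1/55892 ≈ 1.7892e-5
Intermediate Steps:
c(k, X) = -3 + k**2 (c(k, X) = -5 + (k*k + 2) = -5 + (k**2 + 2) = -5 + (2 + k**2) = -3 + k**2)
L = -28 (L = 10 - 38 = -28)
V(A) = -28
1/((c(-212, 152) - 1*(-10923)) - V(76)) = 1/(((-3 + (-212)**2) - 1*(-10923)) - 1*(-28)) = 1/(((-3 + 44944) + 10923) + 28) = 1/((44941 + 10923) + 28) = 1/(55864 + 28) = 1/55892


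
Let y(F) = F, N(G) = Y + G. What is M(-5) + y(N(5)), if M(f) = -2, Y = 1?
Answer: 4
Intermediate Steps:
N(G) = 1 + G
M(-5) + y(N(5)) = -2 + (1 + 5) = -2 + 6 = 4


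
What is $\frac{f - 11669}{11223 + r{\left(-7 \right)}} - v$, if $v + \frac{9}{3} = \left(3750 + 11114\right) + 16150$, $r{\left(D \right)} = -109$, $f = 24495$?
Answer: $- \frac{172321714}{5557} \approx -31010.0$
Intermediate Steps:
$v = 31011$ ($v = -3 + \left(\left(3750 + 11114\right) + 16150\right) = -3 + \left(14864 + 16150\right) = -3 + 31014 = 31011$)
$\frac{f - 11669}{11223 + r{\left(-7 \right)}} - v = \frac{24495 - 11669}{11223 - 109} - 31011 = \frac{12826}{11114} - 31011 = 12826 \cdot \frac{1}{11114} - 31011 = \frac{6413}{5557} - 31011 = - \frac{172321714}{5557}$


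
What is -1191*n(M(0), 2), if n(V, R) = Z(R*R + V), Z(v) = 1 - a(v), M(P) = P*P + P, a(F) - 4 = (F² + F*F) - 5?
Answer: 35730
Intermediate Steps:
a(F) = -1 + 2*F² (a(F) = 4 + ((F² + F*F) - 5) = 4 + ((F² + F²) - 5) = 4 + (2*F² - 5) = 4 + (-5 + 2*F²) = -1 + 2*F²)
M(P) = P + P² (M(P) = P² + P = P + P²)
Z(v) = 2 - 2*v² (Z(v) = 1 - (-1 + 2*v²) = 1 + (1 - 2*v²) = 2 - 2*v²)
n(V, R) = 2 - 2*(V + R²)² (n(V, R) = 2 - 2*(R*R + V)² = 2 - 2*(R² + V)² = 2 - 2*(V + R²)²)
-1191*n(M(0), 2) = -1191*(2 - 2*(0*(1 + 0) + 2²)²) = -1191*(2 - 2*(0*1 + 4)²) = -1191*(2 - 2*(0 + 4)²) = -1191*(2 - 2*4²) = -1191*(2 - 2*16) = -1191*(2 - 32) = -1191*(-30) = 35730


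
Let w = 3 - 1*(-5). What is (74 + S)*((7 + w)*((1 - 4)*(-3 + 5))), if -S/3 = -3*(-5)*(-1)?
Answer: -10710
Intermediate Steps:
S = 45 (S = -3*(-3*(-5))*(-1) = -45*(-1) = -3*(-15) = 45)
w = 8 (w = 3 + 5 = 8)
(74 + S)*((7 + w)*((1 - 4)*(-3 + 5))) = (74 + 45)*((7 + 8)*((1 - 4)*(-3 + 5))) = 119*(15*(-3*2)) = 119*(15*(-6)) = 119*(-90) = -10710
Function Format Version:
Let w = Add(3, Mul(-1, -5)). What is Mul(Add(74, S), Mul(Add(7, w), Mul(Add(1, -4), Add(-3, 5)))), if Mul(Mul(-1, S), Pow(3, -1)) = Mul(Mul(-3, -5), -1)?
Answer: -10710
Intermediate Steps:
S = 45 (S = Mul(-3, Mul(Mul(-3, -5), -1)) = Mul(-3, Mul(15, -1)) = Mul(-3, -15) = 45)
w = 8 (w = Add(3, 5) = 8)
Mul(Add(74, S), Mul(Add(7, w), Mul(Add(1, -4), Add(-3, 5)))) = Mul(Add(74, 45), Mul(Add(7, 8), Mul(Add(1, -4), Add(-3, 5)))) = Mul(119, Mul(15, Mul(-3, 2))) = Mul(119, Mul(15, -6)) = Mul(119, -90) = -10710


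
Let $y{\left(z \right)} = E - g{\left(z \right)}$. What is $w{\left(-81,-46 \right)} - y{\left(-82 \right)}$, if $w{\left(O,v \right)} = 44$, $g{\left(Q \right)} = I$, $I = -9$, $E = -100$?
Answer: $135$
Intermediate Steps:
$g{\left(Q \right)} = -9$
$y{\left(z \right)} = -91$ ($y{\left(z \right)} = -100 - -9 = -100 + 9 = -91$)
$w{\left(-81,-46 \right)} - y{\left(-82 \right)} = 44 - -91 = 44 + 91 = 135$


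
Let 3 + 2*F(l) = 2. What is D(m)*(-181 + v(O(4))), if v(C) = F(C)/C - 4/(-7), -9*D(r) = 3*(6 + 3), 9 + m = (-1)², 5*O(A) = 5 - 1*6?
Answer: 7473/14 ≈ 533.79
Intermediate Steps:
F(l) = -½ (F(l) = -3/2 + (½)*2 = -3/2 + 1 = -½)
O(A) = -⅕ (O(A) = (5 - 1*6)/5 = (5 - 6)/5 = (⅕)*(-1) = -⅕)
m = -8 (m = -9 + (-1)² = -9 + 1 = -8)
D(r) = -3 (D(r) = -(6 + 3)/3 = -9/3 = -⅑*27 = -3)
v(C) = 4/7 - 1/(2*C) (v(C) = -1/(2*C) - 4/(-7) = -1/(2*C) - 4*(-⅐) = -1/(2*C) + 4/7 = 4/7 - 1/(2*C))
D(m)*(-181 + v(O(4))) = -3*(-181 + (-7 + 8*(-⅕))/(14*(-⅕))) = -3*(-181 + (1/14)*(-5)*(-7 - 8/5)) = -3*(-181 + (1/14)*(-5)*(-43/5)) = -3*(-181 + 43/14) = -3*(-2491/14) = 7473/14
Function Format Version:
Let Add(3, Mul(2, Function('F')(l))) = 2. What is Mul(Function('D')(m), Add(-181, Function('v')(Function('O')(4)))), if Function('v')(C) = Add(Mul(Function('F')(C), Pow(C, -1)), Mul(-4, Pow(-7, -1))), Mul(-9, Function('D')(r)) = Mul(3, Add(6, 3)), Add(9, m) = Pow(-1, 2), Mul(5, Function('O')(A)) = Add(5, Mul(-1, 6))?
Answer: Rational(7473, 14) ≈ 533.79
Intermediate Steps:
Function('F')(l) = Rational(-1, 2) (Function('F')(l) = Add(Rational(-3, 2), Mul(Rational(1, 2), 2)) = Add(Rational(-3, 2), 1) = Rational(-1, 2))
Function('O')(A) = Rational(-1, 5) (Function('O')(A) = Mul(Rational(1, 5), Add(5, Mul(-1, 6))) = Mul(Rational(1, 5), Add(5, -6)) = Mul(Rational(1, 5), -1) = Rational(-1, 5))
m = -8 (m = Add(-9, Pow(-1, 2)) = Add(-9, 1) = -8)
Function('D')(r) = -3 (Function('D')(r) = Mul(Rational(-1, 9), Mul(3, Add(6, 3))) = Mul(Rational(-1, 9), Mul(3, 9)) = Mul(Rational(-1, 9), 27) = -3)
Function('v')(C) = Add(Rational(4, 7), Mul(Rational(-1, 2), Pow(C, -1))) (Function('v')(C) = Add(Mul(Rational(-1, 2), Pow(C, -1)), Mul(-4, Pow(-7, -1))) = Add(Mul(Rational(-1, 2), Pow(C, -1)), Mul(-4, Rational(-1, 7))) = Add(Mul(Rational(-1, 2), Pow(C, -1)), Rational(4, 7)) = Add(Rational(4, 7), Mul(Rational(-1, 2), Pow(C, -1))))
Mul(Function('D')(m), Add(-181, Function('v')(Function('O')(4)))) = Mul(-3, Add(-181, Mul(Rational(1, 14), Pow(Rational(-1, 5), -1), Add(-7, Mul(8, Rational(-1, 5)))))) = Mul(-3, Add(-181, Mul(Rational(1, 14), -5, Add(-7, Rational(-8, 5))))) = Mul(-3, Add(-181, Mul(Rational(1, 14), -5, Rational(-43, 5)))) = Mul(-3, Add(-181, Rational(43, 14))) = Mul(-3, Rational(-2491, 14)) = Rational(7473, 14)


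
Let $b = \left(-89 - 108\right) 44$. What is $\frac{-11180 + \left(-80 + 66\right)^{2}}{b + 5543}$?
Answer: $\frac{10984}{3125} \approx 3.5149$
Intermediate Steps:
$b = -8668$ ($b = \left(-197\right) 44 = -8668$)
$\frac{-11180 + \left(-80 + 66\right)^{2}}{b + 5543} = \frac{-11180 + \left(-80 + 66\right)^{2}}{-8668 + 5543} = \frac{-11180 + \left(-14\right)^{2}}{-3125} = \left(-11180 + 196\right) \left(- \frac{1}{3125}\right) = \left(-10984\right) \left(- \frac{1}{3125}\right) = \frac{10984}{3125}$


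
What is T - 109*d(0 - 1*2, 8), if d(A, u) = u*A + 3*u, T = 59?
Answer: -813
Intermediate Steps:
d(A, u) = 3*u + A*u (d(A, u) = A*u + 3*u = 3*u + A*u)
T - 109*d(0 - 1*2, 8) = 59 - 872*(3 + (0 - 1*2)) = 59 - 872*(3 + (0 - 2)) = 59 - 872*(3 - 2) = 59 - 872 = -813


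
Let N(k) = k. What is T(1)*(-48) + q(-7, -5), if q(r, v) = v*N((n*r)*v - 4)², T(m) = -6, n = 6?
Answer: -211892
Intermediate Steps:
q(r, v) = v*(-4 + 6*r*v)² (q(r, v) = v*((6*r)*v - 4)² = v*(6*r*v - 4)² = v*(-4 + 6*r*v)²)
T(1)*(-48) + q(-7, -5) = -6*(-48) + 4*(-5)*(-2 + 3*(-7)*(-5))² = 288 + 4*(-5)*(-2 + 105)² = 288 + 4*(-5)*103² = 288 + 4*(-5)*10609 = 288 - 212180 = -211892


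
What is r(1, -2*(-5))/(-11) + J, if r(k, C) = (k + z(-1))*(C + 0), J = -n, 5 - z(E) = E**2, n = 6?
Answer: -116/11 ≈ -10.545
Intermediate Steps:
z(E) = 5 - E**2
J = -6 (J = -1*6 = -6)
r(k, C) = C*(4 + k) (r(k, C) = (k + (5 - 1*(-1)**2))*(C + 0) = (k + (5 - 1*1))*C = (k + (5 - 1))*C = (k + 4)*C = (4 + k)*C = C*(4 + k))
r(1, -2*(-5))/(-11) + J = ((-2*(-5))*(4 + 1))/(-11) - 6 = -10*5/11 - 6 = -1/11*50 - 6 = -50/11 - 6 = -116/11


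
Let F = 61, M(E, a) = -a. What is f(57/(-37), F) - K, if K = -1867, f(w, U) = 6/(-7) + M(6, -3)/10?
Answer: 130651/70 ≈ 1866.4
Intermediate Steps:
f(w, U) = -39/70 (f(w, U) = 6/(-7) - 1*(-3)/10 = 6*(-1/7) + 3*(1/10) = -6/7 + 3/10 = -39/70)
f(57/(-37), F) - K = -39/70 - 1*(-1867) = -39/70 + 1867 = 130651/70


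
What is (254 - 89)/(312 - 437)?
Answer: -33/25 ≈ -1.3200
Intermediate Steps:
(254 - 89)/(312 - 437) = 165/(-125) = 165*(-1/125) = -33/25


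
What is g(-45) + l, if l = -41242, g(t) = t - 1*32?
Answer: -41319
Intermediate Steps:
g(t) = -32 + t (g(t) = t - 32 = -32 + t)
g(-45) + l = (-32 - 45) - 41242 = -77 - 41242 = -41319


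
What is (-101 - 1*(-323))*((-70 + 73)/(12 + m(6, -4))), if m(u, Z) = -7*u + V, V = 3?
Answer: -74/3 ≈ -24.667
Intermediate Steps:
m(u, Z) = 3 - 7*u (m(u, Z) = -7*u + 3 = 3 - 7*u)
(-101 - 1*(-323))*((-70 + 73)/(12 + m(6, -4))) = (-101 - 1*(-323))*((-70 + 73)/(12 + (3 - 7*6))) = (-101 + 323)*(3/(12 + (3 - 42))) = 222*(3/(12 - 39)) = 222*(3/(-27)) = 222*(3*(-1/27)) = 222*(-1/9) = -74/3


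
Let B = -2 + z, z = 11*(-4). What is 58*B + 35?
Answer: -2633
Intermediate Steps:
z = -44
B = -46 (B = -2 - 44 = -46)
58*B + 35 = 58*(-46) + 35 = -2668 + 35 = -2633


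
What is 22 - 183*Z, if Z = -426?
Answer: 77980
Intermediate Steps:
22 - 183*Z = 22 - 183*(-426) = 22 + 77958 = 77980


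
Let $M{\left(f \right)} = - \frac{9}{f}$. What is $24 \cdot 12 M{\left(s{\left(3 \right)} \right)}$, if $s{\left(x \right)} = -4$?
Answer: $648$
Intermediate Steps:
$24 \cdot 12 M{\left(s{\left(3 \right)} \right)} = 24 \cdot 12 \left(- \frac{9}{-4}\right) = 288 \left(\left(-9\right) \left(- \frac{1}{4}\right)\right) = 288 \cdot \frac{9}{4} = 648$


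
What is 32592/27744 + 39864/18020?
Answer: 518779/153170 ≈ 3.3869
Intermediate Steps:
32592/27744 + 39864/18020 = 32592*(1/27744) + 39864*(1/18020) = 679/578 + 9966/4505 = 518779/153170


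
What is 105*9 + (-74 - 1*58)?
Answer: 813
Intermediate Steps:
105*9 + (-74 - 1*58) = 945 + (-74 - 58) = 945 - 132 = 813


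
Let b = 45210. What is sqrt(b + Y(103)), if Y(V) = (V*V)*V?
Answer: sqrt(1137937) ≈ 1066.7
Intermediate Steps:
Y(V) = V**3 (Y(V) = V**2*V = V**3)
sqrt(b + Y(103)) = sqrt(45210 + 103**3) = sqrt(45210 + 1092727) = sqrt(1137937)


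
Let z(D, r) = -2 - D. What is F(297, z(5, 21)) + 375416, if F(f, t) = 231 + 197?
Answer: 375844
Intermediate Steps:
F(f, t) = 428
F(297, z(5, 21)) + 375416 = 428 + 375416 = 375844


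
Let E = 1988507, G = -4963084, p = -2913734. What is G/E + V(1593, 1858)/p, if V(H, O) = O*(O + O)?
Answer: -14095205576976/2896990227569 ≈ -4.8655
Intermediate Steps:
V(H, O) = 2*O**2 (V(H, O) = O*(2*O) = 2*O**2)
G/E + V(1593, 1858)/p = -4963084/1988507 + (2*1858**2)/(-2913734) = -4963084*1/1988507 + (2*3452164)*(-1/2913734) = -4963084/1988507 + 6904328*(-1/2913734) = -4963084/1988507 - 3452164/1456867 = -14095205576976/2896990227569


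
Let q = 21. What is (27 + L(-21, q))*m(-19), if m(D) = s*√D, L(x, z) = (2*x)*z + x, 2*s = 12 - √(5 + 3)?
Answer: 876*I*√19*(-6 + √2) ≈ -17510.0*I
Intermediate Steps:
s = 6 - √2 (s = (12 - √(5 + 3))/2 = (12 - √8)/2 = (12 - 2*√2)/2 = 6 - √2 ≈ 4.5858)
L(x, z) = x + 2*x*z (L(x, z) = 2*x*z + x = x + 2*x*z)
m(D) = √D*(6 - √2) (m(D) = (6 - √2)*√D = √D*(6 - √2))
(27 + L(-21, q))*m(-19) = (27 - 21*(1 + 2*21))*(√(-19)*(6 - √2)) = (27 - 21*(1 + 42))*((I*√19)*(6 - √2)) = (27 - 21*43)*(I*√19*(6 - √2)) = (27 - 903)*(I*√19*(6 - √2)) = -876*I*√19*(6 - √2)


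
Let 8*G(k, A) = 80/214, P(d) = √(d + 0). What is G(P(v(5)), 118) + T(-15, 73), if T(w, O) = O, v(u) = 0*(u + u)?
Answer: 7816/107 ≈ 73.047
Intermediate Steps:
v(u) = 0 (v(u) = 0*(2*u) = 0)
P(d) = √d
G(k, A) = 5/107 (G(k, A) = (80/214)/8 = (80*(1/214))/8 = (⅛)*(40/107) = 5/107)
G(P(v(5)), 118) + T(-15, 73) = 5/107 + 73 = 7816/107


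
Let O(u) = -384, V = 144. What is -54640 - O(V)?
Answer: -54256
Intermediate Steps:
-54640 - O(V) = -54640 - 1*(-384) = -54640 + 384 = -54256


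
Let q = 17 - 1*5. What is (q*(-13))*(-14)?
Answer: 2184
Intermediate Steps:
q = 12 (q = 17 - 5 = 12)
(q*(-13))*(-14) = (12*(-13))*(-14) = -156*(-14) = 2184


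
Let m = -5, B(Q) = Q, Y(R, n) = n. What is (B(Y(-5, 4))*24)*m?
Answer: -480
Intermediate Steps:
(B(Y(-5, 4))*24)*m = (4*24)*(-5) = 96*(-5) = -480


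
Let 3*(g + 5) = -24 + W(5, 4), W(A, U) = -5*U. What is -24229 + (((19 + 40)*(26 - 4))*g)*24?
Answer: -636885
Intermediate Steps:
g = -59/3 (g = -5 + (-24 - 5*4)/3 = -5 + (-24 - 20)/3 = -5 + (⅓)*(-44) = -5 - 44/3 = -59/3 ≈ -19.667)
-24229 + (((19 + 40)*(26 - 4))*g)*24 = -24229 + (((19 + 40)*(26 - 4))*(-59/3))*24 = -24229 + ((59*22)*(-59/3))*24 = -24229 + (1298*(-59/3))*24 = -24229 - 76582/3*24 = -24229 - 612656 = -636885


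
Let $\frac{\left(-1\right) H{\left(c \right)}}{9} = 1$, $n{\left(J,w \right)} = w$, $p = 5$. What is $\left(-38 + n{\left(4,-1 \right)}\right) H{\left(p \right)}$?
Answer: $351$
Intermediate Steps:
$H{\left(c \right)} = -9$ ($H{\left(c \right)} = \left(-9\right) 1 = -9$)
$\left(-38 + n{\left(4,-1 \right)}\right) H{\left(p \right)} = \left(-38 - 1\right) \left(-9\right) = \left(-39\right) \left(-9\right) = 351$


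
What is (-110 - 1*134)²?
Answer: 59536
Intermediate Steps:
(-110 - 1*134)² = (-110 - 134)² = (-244)² = 59536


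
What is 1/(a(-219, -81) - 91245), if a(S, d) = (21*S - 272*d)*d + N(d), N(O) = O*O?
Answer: -1/1496757 ≈ -6.6811e-7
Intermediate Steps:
N(O) = O**2
a(S, d) = d**2 + d*(-272*d + 21*S) (a(S, d) = (21*S - 272*d)*d + d**2 = (-272*d + 21*S)*d + d**2 = d*(-272*d + 21*S) + d**2 = d**2 + d*(-272*d + 21*S))
1/(a(-219, -81) - 91245) = 1/(-81*(-271*(-81) + 21*(-219)) - 91245) = 1/(-81*(21951 - 4599) - 91245) = 1/(-81*17352 - 91245) = 1/(-1405512 - 91245) = 1/(-1496757) = -1/1496757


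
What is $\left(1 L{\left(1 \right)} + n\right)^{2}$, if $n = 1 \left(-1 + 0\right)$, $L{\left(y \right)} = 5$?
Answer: $16$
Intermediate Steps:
$n = -1$ ($n = 1 \left(-1\right) = -1$)
$\left(1 L{\left(1 \right)} + n\right)^{2} = \left(1 \cdot 5 - 1\right)^{2} = \left(5 - 1\right)^{2} = 4^{2} = 16$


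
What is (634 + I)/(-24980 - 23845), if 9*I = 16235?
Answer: -21941/439425 ≈ -0.049931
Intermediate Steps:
I = 16235/9 (I = (⅑)*16235 = 16235/9 ≈ 1803.9)
(634 + I)/(-24980 - 23845) = (634 + 16235/9)/(-24980 - 23845) = (21941/9)/(-48825) = (21941/9)*(-1/48825) = -21941/439425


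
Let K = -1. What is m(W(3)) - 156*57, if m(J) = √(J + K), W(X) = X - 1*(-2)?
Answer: -8890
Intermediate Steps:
W(X) = 2 + X (W(X) = X + 2 = 2 + X)
m(J) = √(-1 + J) (m(J) = √(J - 1) = √(-1 + J))
m(W(3)) - 156*57 = √(-1 + (2 + 3)) - 156*57 = √(-1 + 5) - 8892 = √4 - 8892 = 2 - 8892 = -8890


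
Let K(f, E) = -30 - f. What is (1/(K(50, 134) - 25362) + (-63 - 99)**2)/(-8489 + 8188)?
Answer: -667699847/7658042 ≈ -87.189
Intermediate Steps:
(1/(K(50, 134) - 25362) + (-63 - 99)**2)/(-8489 + 8188) = (1/((-30 - 1*50) - 25362) + (-63 - 99)**2)/(-8489 + 8188) = (1/((-30 - 50) - 25362) + (-162)**2)/(-301) = (1/(-80 - 25362) + 26244)*(-1/301) = (1/(-25442) + 26244)*(-1/301) = (-1/25442 + 26244)*(-1/301) = (667699847/25442)*(-1/301) = -667699847/7658042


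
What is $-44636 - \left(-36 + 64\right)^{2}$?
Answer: $-45420$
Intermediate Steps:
$-44636 - \left(-36 + 64\right)^{2} = -44636 - 28^{2} = -44636 - 784 = -45420$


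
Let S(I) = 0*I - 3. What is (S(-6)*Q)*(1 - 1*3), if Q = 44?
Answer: 264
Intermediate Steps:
S(I) = -3 (S(I) = 0 - 3 = -3)
(S(-6)*Q)*(1 - 1*3) = (-3*44)*(1 - 1*3) = -132*(1 - 3) = -132*(-2) = 264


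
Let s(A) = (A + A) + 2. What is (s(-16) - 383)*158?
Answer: -65254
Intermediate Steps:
s(A) = 2 + 2*A (s(A) = 2*A + 2 = 2 + 2*A)
(s(-16) - 383)*158 = ((2 + 2*(-16)) - 383)*158 = ((2 - 32) - 383)*158 = (-30 - 383)*158 = -413*158 = -65254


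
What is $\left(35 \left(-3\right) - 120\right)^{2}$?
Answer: $50625$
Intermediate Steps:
$\left(35 \left(-3\right) - 120\right)^{2} = \left(-105 - 120\right)^{2} = \left(-225\right)^{2} = 50625$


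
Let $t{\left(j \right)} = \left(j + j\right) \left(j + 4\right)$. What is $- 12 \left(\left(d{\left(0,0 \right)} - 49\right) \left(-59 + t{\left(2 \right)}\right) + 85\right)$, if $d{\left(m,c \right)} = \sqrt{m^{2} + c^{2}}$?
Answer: $-21600$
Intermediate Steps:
$d{\left(m,c \right)} = \sqrt{c^{2} + m^{2}}$
$t{\left(j \right)} = 2 j \left(4 + j\right)$
$- 12 \left(\left(d{\left(0,0 \right)} - 49\right) \left(-59 + t{\left(2 \right)}\right) + 85\right) = - 12 \left(\left(\sqrt{0^{2} + 0^{2}} - 49\right) \left(-59 + 2 \cdot 2 \left(4 + 2\right)\right) + 85\right) = - 12 \left(\left(\sqrt{0 + 0} - 49\right) \left(-59 + 2 \cdot 2 \cdot 6\right) + 85\right) = - 12 \left(\left(\sqrt{0} - 49\right) \left(-59 + 24\right) + 85\right) = - 12 \left(\left(0 - 49\right) \left(-35\right) + 85\right) = - 12 \left(\left(-49\right) \left(-35\right) + 85\right) = - 12 \left(1715 + 85\right) = \left(-12\right) 1800 = -21600$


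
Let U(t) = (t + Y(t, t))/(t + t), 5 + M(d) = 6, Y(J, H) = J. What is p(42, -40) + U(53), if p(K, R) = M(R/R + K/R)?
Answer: 2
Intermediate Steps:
M(d) = 1 (M(d) = -5 + 6 = 1)
p(K, R) = 1
U(t) = 1 (U(t) = (t + t)/(t + t) = (2*t)/((2*t)) = (2*t)*(1/(2*t)) = 1)
p(42, -40) + U(53) = 1 + 1 = 2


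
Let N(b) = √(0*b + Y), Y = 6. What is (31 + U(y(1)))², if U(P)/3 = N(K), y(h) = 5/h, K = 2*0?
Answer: 1015 + 186*√6 ≈ 1470.6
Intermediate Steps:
K = 0
N(b) = √6 (N(b) = √(0*b + 6) = √(0 + 6) = √6)
U(P) = 3*√6
(31 + U(y(1)))² = (31 + 3*√6)²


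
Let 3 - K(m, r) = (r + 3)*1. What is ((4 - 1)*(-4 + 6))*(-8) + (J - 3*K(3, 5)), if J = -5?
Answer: -38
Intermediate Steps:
K(m, r) = -r (K(m, r) = 3 - (r + 3) = 3 - (3 + r) = 3 + (-3 - r) = -r)
((4 - 1)*(-4 + 6))*(-8) + (J - 3*K(3, 5)) = ((4 - 1)*(-4 + 6))*(-8) + (-5 - (-3)*5) = (3*2)*(-8) + (-5 - 3*(-5)) = 6*(-8) + (-5 + 15) = -48 + 10 = -38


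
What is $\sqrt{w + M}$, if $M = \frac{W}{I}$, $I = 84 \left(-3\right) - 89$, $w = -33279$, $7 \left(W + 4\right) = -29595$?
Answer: $\frac{5 i \sqrt{62659618}}{217} \approx 182.39 i$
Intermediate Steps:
$W = - \frac{29623}{7}$ ($W = -4 + \frac{1}{7} \left(-29595\right) = -4 - \frac{29595}{7} = - \frac{29623}{7} \approx -4231.9$)
$I = -341$ ($I = -252 - 89 = -341$)
$M = \frac{2693}{217}$ ($M = - \frac{29623}{7 \left(-341\right)} = \left(- \frac{29623}{7}\right) \left(- \frac{1}{341}\right) = \frac{2693}{217} \approx 12.41$)
$\sqrt{w + M} = \sqrt{-33279 + \frac{2693}{217}} = \sqrt{- \frac{7218850}{217}} = \frac{5 i \sqrt{62659618}}{217}$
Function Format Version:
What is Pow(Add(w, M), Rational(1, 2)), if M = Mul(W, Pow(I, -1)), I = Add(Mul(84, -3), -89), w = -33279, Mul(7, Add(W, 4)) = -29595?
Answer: Mul(Rational(5, 217), I, Pow(62659618, Rational(1, 2))) ≈ Mul(182.39, I)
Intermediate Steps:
W = Rational(-29623, 7) (W = Add(-4, Mul(Rational(1, 7), -29595)) = Add(-4, Rational(-29595, 7)) = Rational(-29623, 7) ≈ -4231.9)
I = -341 (I = Add(-252, -89) = -341)
M = Rational(2693, 217) (M = Mul(Rational(-29623, 7), Pow(-341, -1)) = Mul(Rational(-29623, 7), Rational(-1, 341)) = Rational(2693, 217) ≈ 12.410)
Pow(Add(w, M), Rational(1, 2)) = Pow(Add(-33279, Rational(2693, 217)), Rational(1, 2)) = Pow(Rational(-7218850, 217), Rational(1, 2)) = Mul(Rational(5, 217), I, Pow(62659618, Rational(1, 2)))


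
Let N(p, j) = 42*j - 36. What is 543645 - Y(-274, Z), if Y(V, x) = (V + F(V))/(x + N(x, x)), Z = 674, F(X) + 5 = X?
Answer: 15736348723/28946 ≈ 5.4365e+5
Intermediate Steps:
F(X) = -5 + X
N(p, j) = -36 + 42*j
Y(V, x) = (-5 + 2*V)/(-36 + 43*x) (Y(V, x) = (V + (-5 + V))/(x + (-36 + 42*x)) = (-5 + 2*V)/(-36 + 43*x))
543645 - Y(-274, Z) = 543645 - (-5 + 2*(-274))/(-36 + 43*674) = 543645 - (-5 - 548)/(-36 + 28982) = 543645 - (-553)/28946 = 543645 - 1*(-553/28946) = 543645 + 553/28946 = 15736348723/28946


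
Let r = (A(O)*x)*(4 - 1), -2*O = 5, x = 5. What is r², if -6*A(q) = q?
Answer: 625/16 ≈ 39.063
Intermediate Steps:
O = -5/2 (O = -½*5 = -5/2 ≈ -2.5000)
A(q) = -q/6
r = 25/4 (r = (-⅙*(-5/2)*5)*(4 - 1) = ((5/12)*5)*3 = (25/12)*3 = 25/4 ≈ 6.2500)
r² = (25/4)² = 625/16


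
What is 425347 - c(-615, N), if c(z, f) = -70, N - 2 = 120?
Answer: 425417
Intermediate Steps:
N = 122 (N = 2 + 120 = 122)
425347 - c(-615, N) = 425347 - 1*(-70) = 425347 + 70 = 425417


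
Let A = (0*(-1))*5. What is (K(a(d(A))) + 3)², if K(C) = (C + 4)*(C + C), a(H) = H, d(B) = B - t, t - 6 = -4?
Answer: 25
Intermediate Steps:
t = 2 (t = 6 - 4 = 2)
A = 0 (A = 0*5 = 0)
d(B) = -2 + B (d(B) = B - 1*2 = B - 2 = -2 + B)
K(C) = 2*C*(4 + C) (K(C) = (4 + C)*(2*C) = 2*C*(4 + C))
(K(a(d(A))) + 3)² = (2*(-2 + 0)*(4 + (-2 + 0)) + 3)² = (2*(-2)*(4 - 2) + 3)² = (2*(-2)*2 + 3)² = (-8 + 3)² = (-5)² = 25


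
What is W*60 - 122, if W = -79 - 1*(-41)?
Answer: -2402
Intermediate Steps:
W = -38 (W = -79 + 41 = -38)
W*60 - 122 = -38*60 - 122 = -2280 - 122 = -2402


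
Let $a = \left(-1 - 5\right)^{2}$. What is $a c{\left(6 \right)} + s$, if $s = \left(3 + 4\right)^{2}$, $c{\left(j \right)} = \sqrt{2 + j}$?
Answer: $49 + 72 \sqrt{2} \approx 150.82$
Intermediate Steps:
$a = 36$ ($a = \left(-6\right)^{2} = 36$)
$s = 49$ ($s = 7^{2} = 49$)
$a c{\left(6 \right)} + s = 36 \sqrt{2 + 6} + 49 = 36 \sqrt{8} + 49 = 36 \cdot 2 \sqrt{2} + 49 = 72 \sqrt{2} + 49 = 49 + 72 \sqrt{2}$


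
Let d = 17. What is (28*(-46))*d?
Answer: -21896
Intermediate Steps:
(28*(-46))*d = (28*(-46))*17 = -1288*17 = -21896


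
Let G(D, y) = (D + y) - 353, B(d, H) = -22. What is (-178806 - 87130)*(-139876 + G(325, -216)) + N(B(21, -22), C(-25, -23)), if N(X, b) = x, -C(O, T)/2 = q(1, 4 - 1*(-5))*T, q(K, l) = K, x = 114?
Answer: 37262952434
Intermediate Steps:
C(O, T) = -2*T
N(X, b) = 114
G(D, y) = -353 + D + y
(-178806 - 87130)*(-139876 + G(325, -216)) + N(B(21, -22), C(-25, -23)) = (-178806 - 87130)*(-139876 + (-353 + 325 - 216)) + 114 = -265936*(-139876 - 244) + 114 = -265936*(-140120) + 114 = 37262952320 + 114 = 37262952434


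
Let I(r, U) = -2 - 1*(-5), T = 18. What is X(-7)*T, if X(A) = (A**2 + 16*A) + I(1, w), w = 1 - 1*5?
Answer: -1080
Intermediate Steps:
w = -4 (w = 1 - 5 = -4)
I(r, U) = 3 (I(r, U) = -2 + 5 = 3)
X(A) = 3 + A**2 + 16*A (X(A) = (A**2 + 16*A) + 3 = 3 + A**2 + 16*A)
X(-7)*T = (3 + (-7)**2 + 16*(-7))*18 = (3 + 49 - 112)*18 = -60*18 = -1080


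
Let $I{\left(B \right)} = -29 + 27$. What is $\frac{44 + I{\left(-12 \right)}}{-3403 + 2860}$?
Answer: $- \frac{14}{181} \approx -0.077348$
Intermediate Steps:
$I{\left(B \right)} = -2$
$\frac{44 + I{\left(-12 \right)}}{-3403 + 2860} = \frac{44 - 2}{-3403 + 2860} = \frac{42}{-543} = 42 \left(- \frac{1}{543}\right) = - \frac{14}{181}$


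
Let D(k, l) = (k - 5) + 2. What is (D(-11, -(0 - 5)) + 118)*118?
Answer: 12272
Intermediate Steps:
D(k, l) = -3 + k (D(k, l) = (-5 + k) + 2 = -3 + k)
(D(-11, -(0 - 5)) + 118)*118 = ((-3 - 11) + 118)*118 = (-14 + 118)*118 = 104*118 = 12272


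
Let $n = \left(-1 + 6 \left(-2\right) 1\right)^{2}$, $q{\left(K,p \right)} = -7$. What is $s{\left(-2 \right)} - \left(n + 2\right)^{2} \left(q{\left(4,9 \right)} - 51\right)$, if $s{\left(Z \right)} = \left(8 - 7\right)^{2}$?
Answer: $1695979$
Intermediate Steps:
$n = 169$ ($n = \left(-1 - 12\right)^{2} = \left(-13\right)^{2} = 169$)
$s{\left(Z \right)} = 1$ ($s{\left(Z \right)} = 1^{2} = 1$)
$s{\left(-2 \right)} - \left(n + 2\right)^{2} \left(q{\left(4,9 \right)} - 51\right) = 1 - \left(169 + 2\right)^{2} \left(-7 - 51\right) = 1 - 171^{2} \left(-58\right) = 1 - 29241 \left(-58\right) = 1 - -1695978 = 1 + 1695978 = 1695979$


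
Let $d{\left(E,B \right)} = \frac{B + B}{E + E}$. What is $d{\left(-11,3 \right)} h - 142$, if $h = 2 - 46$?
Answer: $-130$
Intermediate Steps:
$h = -44$ ($h = 2 - 46 = -44$)
$d{\left(E,B \right)} = \frac{B}{E}$ ($d{\left(E,B \right)} = \frac{2 B}{2 E} = 2 B \frac{1}{2 E} = \frac{B}{E}$)
$d{\left(-11,3 \right)} h - 142 = \frac{3}{-11} \left(-44\right) - 142 = 3 \left(- \frac{1}{11}\right) \left(-44\right) - 142 = \left(- \frac{3}{11}\right) \left(-44\right) - 142 = 12 - 142 = -130$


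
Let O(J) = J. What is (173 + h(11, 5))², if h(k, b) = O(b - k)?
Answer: 27889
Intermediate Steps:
h(k, b) = b - k
(173 + h(11, 5))² = (173 + (5 - 1*11))² = (173 + (5 - 11))² = (173 - 6)² = 167² = 27889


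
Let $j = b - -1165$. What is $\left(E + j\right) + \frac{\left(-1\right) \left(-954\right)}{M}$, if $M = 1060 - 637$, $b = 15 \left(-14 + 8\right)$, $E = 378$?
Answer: $\frac{68397}{47} \approx 1455.3$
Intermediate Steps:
$b = -90$ ($b = 15 \left(-6\right) = -90$)
$M = 423$
$j = 1075$ ($j = -90 - -1165 = -90 + 1165 = 1075$)
$\left(E + j\right) + \frac{\left(-1\right) \left(-954\right)}{M} = \left(378 + 1075\right) + \frac{\left(-1\right) \left(-954\right)}{423} = 1453 + 954 \cdot \frac{1}{423} = 1453 + \frac{106}{47} = \frac{68397}{47}$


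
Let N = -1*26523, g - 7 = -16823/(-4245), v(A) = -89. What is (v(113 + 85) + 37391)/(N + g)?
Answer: -158346990/112543597 ≈ -1.4070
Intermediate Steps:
g = 46538/4245 (g = 7 - 16823/(-4245) = 7 - 16823*(-1/4245) = 7 + 16823/4245 = 46538/4245 ≈ 10.963)
N = -26523
(v(113 + 85) + 37391)/(N + g) = (-89 + 37391)/(-26523 + 46538/4245) = 37302/(-112543597/4245) = 37302*(-4245/112543597) = -158346990/112543597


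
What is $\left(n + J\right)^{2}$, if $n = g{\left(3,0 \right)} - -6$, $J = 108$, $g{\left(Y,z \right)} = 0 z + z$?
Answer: $12996$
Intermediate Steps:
$g{\left(Y,z \right)} = z$ ($g{\left(Y,z \right)} = 0 + z = z$)
$n = 6$ ($n = 0 - -6 = 0 + 6 = 6$)
$\left(n + J\right)^{2} = \left(6 + 108\right)^{2} = 114^{2} = 12996$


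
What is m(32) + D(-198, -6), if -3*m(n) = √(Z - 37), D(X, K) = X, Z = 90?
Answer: -198 - √53/3 ≈ -200.43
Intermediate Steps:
m(n) = -√53/3 (m(n) = -√(90 - 37)/3 = -√53/3)
m(32) + D(-198, -6) = -√53/3 - 198 = -198 - √53/3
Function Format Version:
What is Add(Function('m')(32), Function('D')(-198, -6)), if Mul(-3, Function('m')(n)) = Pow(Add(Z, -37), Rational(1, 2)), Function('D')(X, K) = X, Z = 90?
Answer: Add(-198, Mul(Rational(-1, 3), Pow(53, Rational(1, 2)))) ≈ -200.43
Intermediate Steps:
Function('m')(n) = Mul(Rational(-1, 3), Pow(53, Rational(1, 2))) (Function('m')(n) = Mul(Rational(-1, 3), Pow(Add(90, -37), Rational(1, 2))) = Mul(Rational(-1, 3), Pow(53, Rational(1, 2))))
Add(Function('m')(32), Function('D')(-198, -6)) = Add(Mul(Rational(-1, 3), Pow(53, Rational(1, 2))), -198) = Add(-198, Mul(Rational(-1, 3), Pow(53, Rational(1, 2))))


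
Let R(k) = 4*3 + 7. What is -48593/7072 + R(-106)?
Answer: 85775/7072 ≈ 12.129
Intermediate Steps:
R(k) = 19 (R(k) = 12 + 7 = 19)
-48593/7072 + R(-106) = -48593/7072 + 19 = 85775/7072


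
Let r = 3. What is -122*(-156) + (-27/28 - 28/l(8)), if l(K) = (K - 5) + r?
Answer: 1598215/84 ≈ 19026.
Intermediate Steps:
l(K) = -2 + K (l(K) = (K - 5) + 3 = (-5 + K) + 3 = -2 + K)
-122*(-156) + (-27/28 - 28/l(8)) = -122*(-156) + (-27/28 - 28/(-2 + 8)) = 19032 + (-27*1/28 - 28/6) = 19032 + (-27/28 - 28*1/6) = 19032 + (-27/28 - 14/3) = 19032 - 473/84 = 1598215/84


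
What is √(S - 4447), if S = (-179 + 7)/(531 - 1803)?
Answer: I*√449684754/318 ≈ 66.685*I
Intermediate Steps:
S = 43/318 (S = -172/(-1272) = -172*(-1/1272) = 43/318 ≈ 0.13522)
√(S - 4447) = √(43/318 - 4447) = √(-1414103/318) = I*√449684754/318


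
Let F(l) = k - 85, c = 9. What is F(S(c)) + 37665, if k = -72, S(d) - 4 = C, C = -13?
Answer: 37508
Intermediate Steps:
S(d) = -9 (S(d) = 4 - 13 = -9)
F(l) = -157 (F(l) = -72 - 85 = -157)
F(S(c)) + 37665 = -157 + 37665 = 37508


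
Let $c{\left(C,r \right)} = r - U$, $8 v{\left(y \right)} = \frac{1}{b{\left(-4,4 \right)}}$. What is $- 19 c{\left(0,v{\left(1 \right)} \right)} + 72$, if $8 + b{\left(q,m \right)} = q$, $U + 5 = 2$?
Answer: $\frac{1459}{96} \approx 15.198$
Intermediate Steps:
$U = -3$ ($U = -5 + 2 = -3$)
$b{\left(q,m \right)} = -8 + q$
$v{\left(y \right)} = - \frac{1}{96}$ ($v{\left(y \right)} = \frac{1}{8 \left(-8 - 4\right)} = \frac{1}{8 \left(-12\right)} = \frac{1}{8} \left(- \frac{1}{12}\right) = - \frac{1}{96}$)
$c{\left(C,r \right)} = 3 + r$ ($c{\left(C,r \right)} = r - -3 = r + 3 = 3 + r$)
$- 19 c{\left(0,v{\left(1 \right)} \right)} + 72 = - 19 \left(3 - \frac{1}{96}\right) + 72 = \left(-19\right) \frac{287}{96} + 72 = - \frac{5453}{96} + 72 = \frac{1459}{96}$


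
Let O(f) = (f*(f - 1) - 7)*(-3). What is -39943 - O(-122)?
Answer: 5054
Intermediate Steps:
O(f) = 21 - 3*f*(-1 + f) (O(f) = (f*(-1 + f) - 7)*(-3) = (-7 + f*(-1 + f))*(-3) = 21 - 3*f*(-1 + f))
-39943 - O(-122) = -39943 - (21 - 3*(-122)² + 3*(-122)) = -39943 - (21 - 3*14884 - 366) = -39943 - (21 - 44652 - 366) = -39943 - 1*(-44997) = -39943 + 44997 = 5054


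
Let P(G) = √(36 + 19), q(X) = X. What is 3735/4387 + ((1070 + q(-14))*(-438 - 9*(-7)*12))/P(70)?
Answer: 3735/4387 + 30528*√55/5 ≈ 45281.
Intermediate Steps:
P(G) = √55
3735/4387 + ((1070 + q(-14))*(-438 - 9*(-7)*12))/P(70) = 3735/4387 + ((1070 - 14)*(-438 - 9*(-7)*12))/(√55) = 3735*(1/4387) + (1056*(-438 + 63*12))*(√55/55) = 3735/4387 + (1056*(-438 + 756))*(√55/55) = 3735/4387 + (1056*318)*(√55/55) = 3735/4387 + 335808*(√55/55) = 3735/4387 + 30528*√55/5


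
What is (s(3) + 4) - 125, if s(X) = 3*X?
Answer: -112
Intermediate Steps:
(s(3) + 4) - 125 = (3*3 + 4) - 125 = (9 + 4) - 125 = 13 - 125 = -112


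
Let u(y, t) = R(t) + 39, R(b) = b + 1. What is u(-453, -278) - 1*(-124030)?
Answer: 123792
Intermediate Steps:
R(b) = 1 + b
u(y, t) = 40 + t (u(y, t) = (1 + t) + 39 = 40 + t)
u(-453, -278) - 1*(-124030) = (40 - 278) - 1*(-124030) = -238 + 124030 = 123792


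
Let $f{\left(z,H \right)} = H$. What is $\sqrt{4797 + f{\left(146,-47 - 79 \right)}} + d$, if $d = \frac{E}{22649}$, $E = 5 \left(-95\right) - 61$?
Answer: $- \frac{536}{22649} + 3 \sqrt{519} \approx 68.321$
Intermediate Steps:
$E = -536$ ($E = -475 - 61 = -536$)
$d = - \frac{536}{22649} \approx -0.023666$
$\sqrt{4797 + f{\left(146,-47 - 79 \right)}} + d = \sqrt{4797 - 126} - \frac{536}{22649} = \sqrt{4671} - \frac{536}{22649} = 3 \sqrt{519} - \frac{536}{22649} = - \frac{536}{22649} + 3 \sqrt{519}$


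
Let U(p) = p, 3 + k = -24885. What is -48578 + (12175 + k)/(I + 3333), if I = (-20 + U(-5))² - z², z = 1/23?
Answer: -101718418595/2093781 ≈ -48581.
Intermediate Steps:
k = -24888 (k = -3 - 24885 = -24888)
z = 1/23 ≈ 0.043478
I = 330624/529 (I = (-20 - 5)² - (1/23)² = (-25)² - 1*1/529 = 625 - 1/529 = 330624/529 ≈ 625.00)
-48578 + (12175 + k)/(I + 3333) = -48578 + (12175 - 24888)/(330624/529 + 3333) = -48578 - 12713/2093781/529 = -48578 - 12713*529/2093781 = -48578 - 6725177/2093781 = -101718418595/2093781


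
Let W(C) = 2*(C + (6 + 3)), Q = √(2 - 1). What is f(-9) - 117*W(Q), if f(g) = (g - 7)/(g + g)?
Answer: -21052/9 ≈ -2339.1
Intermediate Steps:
Q = 1 (Q = √1 = 1)
f(g) = (-7 + g)/(2*g) (f(g) = (-7 + g)/((2*g)) = (-7 + g)*(1/(2*g)) = (-7 + g)/(2*g))
W(C) = 18 + 2*C (W(C) = 2*(C + 9) = 2*(9 + C) = 18 + 2*C)
f(-9) - 117*W(Q) = (½)*(-7 - 9)/(-9) - 117*(18 + 2*1) = (½)*(-⅑)*(-16) - 117*(18 + 2) = 8/9 - 117*20 = 8/9 - 2340 = -21052/9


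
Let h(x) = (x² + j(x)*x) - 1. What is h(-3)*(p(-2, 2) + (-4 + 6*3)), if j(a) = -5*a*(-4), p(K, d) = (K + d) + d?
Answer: 3008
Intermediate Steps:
p(K, d) = K + 2*d
j(a) = 20*a
h(x) = -1 + 21*x² (h(x) = (x² + (20*x)*x) - 1 = (x² + 20*x²) - 1 = 21*x² - 1 = -1 + 21*x²)
h(-3)*(p(-2, 2) + (-4 + 6*3)) = (-1 + 21*(-3)²)*((-2 + 2*2) + (-4 + 6*3)) = (-1 + 21*9)*((-2 + 4) + (-4 + 18)) = (-1 + 189)*(2 + 14) = 188*16 = 3008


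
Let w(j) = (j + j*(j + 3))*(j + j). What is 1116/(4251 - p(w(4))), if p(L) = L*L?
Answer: -1116/61285 ≈ -0.018210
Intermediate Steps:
w(j) = 2*j*(j + j*(3 + j)) (w(j) = (j + j*(3 + j))*(2*j) = 2*j*(j + j*(3 + j)))
p(L) = L²
1116/(4251 - p(w(4))) = 1116/(4251 - (2*4²*(4 + 4))²) = 1116/(4251 - (2*16*8)²) = 1116/(4251 - 1*256²) = 1116/(4251 - 1*65536) = 1116/(4251 - 65536) = 1116/(-61285) = 1116*(-1/61285) = -1116/61285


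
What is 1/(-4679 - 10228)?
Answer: -1/14907 ≈ -6.7083e-5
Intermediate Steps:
1/(-4679 - 10228) = 1/(-14907) = -1/14907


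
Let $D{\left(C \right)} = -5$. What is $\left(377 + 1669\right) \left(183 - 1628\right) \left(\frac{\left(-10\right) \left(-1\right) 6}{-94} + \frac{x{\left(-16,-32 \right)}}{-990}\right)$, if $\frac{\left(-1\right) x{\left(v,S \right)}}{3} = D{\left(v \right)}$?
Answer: $\frac{90799465}{47} \approx 1.9319 \cdot 10^{6}$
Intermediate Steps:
$x{\left(v,S \right)} = 15$ ($x{\left(v,S \right)} = \left(-3\right) \left(-5\right) = 15$)
$\left(377 + 1669\right) \left(183 - 1628\right) \left(\frac{\left(-10\right) \left(-1\right) 6}{-94} + \frac{x{\left(-16,-32 \right)}}{-990}\right) = \left(377 + 1669\right) \left(183 - 1628\right) \left(\frac{\left(-10\right) \left(-1\right) 6}{-94} + \frac{15}{-990}\right) = 2046 \left(-1445\right) \left(10 \cdot 6 \left(- \frac{1}{94}\right) + 15 \left(- \frac{1}{990}\right)\right) = - 2956470 \left(60 \left(- \frac{1}{94}\right) - \frac{1}{66}\right) = - 2956470 \left(- \frac{30}{47} - \frac{1}{66}\right) = \left(-2956470\right) \left(- \frac{2027}{3102}\right) = \frac{90799465}{47}$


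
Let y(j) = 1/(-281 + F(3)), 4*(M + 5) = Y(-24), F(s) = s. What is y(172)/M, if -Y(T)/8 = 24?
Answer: 1/14734 ≈ 6.7870e-5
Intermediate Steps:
Y(T) = -192 (Y(T) = -8*24 = -192)
M = -53 (M = -5 + (¼)*(-192) = -5 - 48 = -53)
y(j) = -1/278 (y(j) = 1/(-281 + 3) = 1/(-278) = -1/278)
y(172)/M = -1/278/(-53) = -1/278*(-1/53) = 1/14734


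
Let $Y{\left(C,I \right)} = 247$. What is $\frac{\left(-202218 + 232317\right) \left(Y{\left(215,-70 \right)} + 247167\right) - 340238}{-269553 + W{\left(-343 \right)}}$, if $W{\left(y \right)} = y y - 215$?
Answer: $- \frac{7446573748}{152119} \approx -48952.0$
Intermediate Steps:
$W{\left(y \right)} = -215 + y^{2}$ ($W{\left(y \right)} = y^{2} - 215 = -215 + y^{2}$)
$\frac{\left(-202218 + 232317\right) \left(Y{\left(215,-70 \right)} + 247167\right) - 340238}{-269553 + W{\left(-343 \right)}} = \frac{\left(-202218 + 232317\right) \left(247 + 247167\right) - 340238}{-269553 - \left(215 - \left(-343\right)^{2}\right)} = \frac{30099 \cdot 247414 - 340238}{-269553 + \left(-215 + 117649\right)} = \frac{7446913986 - 340238}{-269553 + 117434} = \frac{7446573748}{-152119} = 7446573748 \left(- \frac{1}{152119}\right) = - \frac{7446573748}{152119}$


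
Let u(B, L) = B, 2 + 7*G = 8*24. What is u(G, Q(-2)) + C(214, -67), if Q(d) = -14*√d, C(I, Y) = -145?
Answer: -825/7 ≈ -117.86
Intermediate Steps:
G = 190/7 (G = -2/7 + (8*24)/7 = -2/7 + (⅐)*192 = -2/7 + 192/7 = 190/7 ≈ 27.143)
u(G, Q(-2)) + C(214, -67) = 190/7 - 145 = -825/7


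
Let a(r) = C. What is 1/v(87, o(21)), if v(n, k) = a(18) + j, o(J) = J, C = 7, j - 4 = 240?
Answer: 1/251 ≈ 0.0039841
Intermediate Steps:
j = 244 (j = 4 + 240 = 244)
a(r) = 7
v(n, k) = 251 (v(n, k) = 7 + 244 = 251)
1/v(87, o(21)) = 1/251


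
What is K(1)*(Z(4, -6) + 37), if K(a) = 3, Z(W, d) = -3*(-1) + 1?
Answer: 123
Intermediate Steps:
Z(W, d) = 4 (Z(W, d) = 3 + 1 = 4)
K(1)*(Z(4, -6) + 37) = 3*(4 + 37) = 3*41 = 123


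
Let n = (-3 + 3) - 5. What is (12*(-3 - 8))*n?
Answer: 660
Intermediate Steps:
n = -5 (n = 0 - 5 = -5)
(12*(-3 - 8))*n = (12*(-3 - 8))*(-5) = (12*(-11))*(-5) = -132*(-5) = 660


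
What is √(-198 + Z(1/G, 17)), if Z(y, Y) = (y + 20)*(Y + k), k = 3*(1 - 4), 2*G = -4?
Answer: I*√42 ≈ 6.4807*I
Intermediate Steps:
G = -2 (G = (½)*(-4) = -2)
k = -9 (k = 3*(-3) = -9)
Z(y, Y) = (-9 + Y)*(20 + y) (Z(y, Y) = (y + 20)*(Y - 9) = (20 + y)*(-9 + Y) = (-9 + Y)*(20 + y))
√(-198 + Z(1/G, 17)) = √(-198 + (-180 - 9/(-2) + 20*17 + 17/(-2))) = √(-198 + (-180 - 9*(-½) + 340 + 17*(-½))) = √(-198 + (-180 + 9/2 + 340 - 17/2)) = √(-198 + 156) = √(-42) = I*√42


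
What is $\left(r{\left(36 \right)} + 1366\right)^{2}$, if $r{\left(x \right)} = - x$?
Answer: $1768900$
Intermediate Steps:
$\left(r{\left(36 \right)} + 1366\right)^{2} = \left(\left(-1\right) 36 + 1366\right)^{2} = \left(-36 + 1366\right)^{2} = 1330^{2} = 1768900$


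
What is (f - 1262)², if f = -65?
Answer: 1760929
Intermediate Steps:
(f - 1262)² = (-65 - 1262)² = (-1327)² = 1760929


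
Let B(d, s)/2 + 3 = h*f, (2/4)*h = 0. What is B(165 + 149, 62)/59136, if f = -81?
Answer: -1/9856 ≈ -0.00010146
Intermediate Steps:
h = 0 (h = 2*0 = 0)
B(d, s) = -6 (B(d, s) = -6 + 2*(0*(-81)) = -6 + 2*0 = -6 + 0 = -6)
B(165 + 149, 62)/59136 = -6/59136 = -6*1/59136 = -1/9856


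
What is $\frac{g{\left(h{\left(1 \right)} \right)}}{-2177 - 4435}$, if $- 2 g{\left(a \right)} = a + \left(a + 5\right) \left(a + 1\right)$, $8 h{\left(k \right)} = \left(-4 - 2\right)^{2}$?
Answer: $\frac{227}{52896} \approx 0.0042914$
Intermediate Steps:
$h{\left(k \right)} = \frac{9}{2}$ ($h{\left(k \right)} = \frac{\left(-4 - 2\right)^{2}}{8} = \frac{\left(-6\right)^{2}}{8} = \frac{1}{8} \cdot 36 = \frac{9}{2}$)
$g{\left(a \right)} = - \frac{a}{2} - \frac{\left(1 + a\right) \left(5 + a\right)}{2}$ ($g{\left(a \right)} = - \frac{a + \left(a + 5\right) \left(a + 1\right)}{2} = - \frac{a + \left(5 + a\right) \left(1 + a\right)}{2} = - \frac{a + \left(1 + a\right) \left(5 + a\right)}{2} = - \frac{a}{2} - \frac{\left(1 + a\right) \left(5 + a\right)}{2}$)
$\frac{g{\left(h{\left(1 \right)} \right)}}{-2177 - 4435} = \frac{- \frac{5}{2} - \frac{63}{4} - \frac{\left(\frac{9}{2}\right)^{2}}{2}}{-2177 - 4435} = \frac{- \frac{5}{2} - \frac{63}{4} - \frac{81}{8}}{-6612} = \left(- \frac{5}{2} - \frac{63}{4} - \frac{81}{8}\right) \left(- \frac{1}{6612}\right) = \left(- \frac{227}{8}\right) \left(- \frac{1}{6612}\right) = \frac{227}{52896}$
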